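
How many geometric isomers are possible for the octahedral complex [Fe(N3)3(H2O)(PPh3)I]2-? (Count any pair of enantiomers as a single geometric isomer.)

4

The distinct arrangements are (4 in all): N3 mer (3 arrangements); N3 fac (chiral).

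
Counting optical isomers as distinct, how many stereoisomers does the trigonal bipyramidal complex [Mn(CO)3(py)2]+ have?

In a trigonal bipyramid the two axial positions differ from the three equatorial ones.
Working through the distinct placements yields 3 geometric isomers: py both equatorial; py one axial, one equatorial; py both axial.
Each arrangement has an internal mirror plane or centre of symmetry, so none is chiral.

3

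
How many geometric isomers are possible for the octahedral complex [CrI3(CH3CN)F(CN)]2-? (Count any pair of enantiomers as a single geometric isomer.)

An octahedron has six vertices in three trans pairs; every non-trans pair is cis.
There are 4 geometric isomers: I mer (3 arrangements); I fac (chiral).

4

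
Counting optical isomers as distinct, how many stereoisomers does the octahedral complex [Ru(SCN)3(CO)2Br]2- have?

An octahedron has six vertices in three trans pairs; every non-trans pair is cis.
Working through the distinct placements yields 3 geometric isomers: SCN mer, CO cis; SCN mer, CO trans; SCN fac, CO cis.
Each arrangement has an internal mirror plane or centre of symmetry, so none is chiral.

3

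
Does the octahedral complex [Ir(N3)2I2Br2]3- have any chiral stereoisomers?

yes

The six octahedral sites form three mutually perpendicular trans pairs.
There are 5 geometric isomers: N3 trans, I trans, Br trans; N3 cis, I cis, Br trans; N3 trans, I cis, Br cis; N3 cis, I cis, Br cis (chiral); N3 cis, I trans, Br cis.
One of these lacks any improper symmetry element and so occurs as an enantiomeric pair, giving 5 + 1 = 6 stereoisomers in total.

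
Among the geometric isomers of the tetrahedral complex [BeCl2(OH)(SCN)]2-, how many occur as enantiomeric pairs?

0

In a tetrahedral complex all four positions are equivalent and every pair of ligands is adjacent — there is no cis/trans distinction.
Only one geometric arrangement is possible.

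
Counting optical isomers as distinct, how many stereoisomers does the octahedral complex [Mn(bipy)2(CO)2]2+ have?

Each bipy is bidentate and must span two cis positions.
Systematic placement gives 2 geometric isomers: CO trans; CO cis (chiral).
One of these lacks any improper symmetry element and so occurs as an enantiomeric pair, giving 2 + 1 = 3 stereoisomers in total.

3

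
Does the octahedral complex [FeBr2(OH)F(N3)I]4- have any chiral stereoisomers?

Placing the ligands in turn and identifying arrangements related by rotation or reflection leaves 9 distinct geometric isomers.
Of these, 6 lack any improper symmetry element and so occur as enantiomeric pairs, giving 9 + 6 = 15 stereoisomers in total.

yes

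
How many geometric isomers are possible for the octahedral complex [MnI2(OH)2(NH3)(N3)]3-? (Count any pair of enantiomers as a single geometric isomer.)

The six octahedral sites form three mutually perpendicular trans pairs.
Systematic placement gives 6 geometric isomers: I trans, OH trans; I trans, OH cis; I cis, OH trans; I cis, OH cis (3 arrangements, 2 chiral).

6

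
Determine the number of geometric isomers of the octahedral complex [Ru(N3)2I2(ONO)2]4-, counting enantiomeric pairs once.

5

Systematic placement gives 5 geometric isomers: N3 trans, I trans, ONO trans; N3 cis, I trans, ONO cis; N3 cis, I cis, ONO trans; N3 cis, I cis, ONO cis (chiral); N3 trans, I cis, ONO cis.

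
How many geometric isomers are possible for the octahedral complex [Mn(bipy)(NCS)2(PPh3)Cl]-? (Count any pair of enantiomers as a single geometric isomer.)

Each bipy is bidentate and must span two cis positions.
The distinct arrangements are (4 in all): NCS cis (3 arrangements, 2 chiral); NCS trans.

4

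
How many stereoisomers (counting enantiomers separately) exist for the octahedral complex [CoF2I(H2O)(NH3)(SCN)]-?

In an octahedral complex each vertex has one trans partner and four cis neighbours.
Exhaustive case analysis gives 9 geometric isomers.
Of these, 6 lack any improper symmetry element and so occur as enantiomeric pairs, giving 9 + 6 = 15 stereoisomers in total.

15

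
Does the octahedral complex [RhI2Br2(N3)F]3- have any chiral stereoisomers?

In an octahedral complex each vertex has one trans partner and four cis neighbours.
Working through the distinct placements yields 6 geometric isomers: I cis, Br trans; I trans, Br trans; I cis, Br cis (3 arrangements, 2 chiral); I trans, Br cis.
Of these, 2 lack any improper symmetry element and so occur as enantiomeric pairs, giving 6 + 2 = 8 stereoisomers in total.

yes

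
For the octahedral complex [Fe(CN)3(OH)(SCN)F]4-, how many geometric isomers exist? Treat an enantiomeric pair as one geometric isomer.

Systematic placement gives 4 geometric isomers: CN mer (3 arrangements); CN fac (chiral).

4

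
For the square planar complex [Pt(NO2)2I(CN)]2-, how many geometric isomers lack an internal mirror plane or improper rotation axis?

In a square planar complex each vertex has one trans partner and two cis neighbours.
The distinct arrangements are (2 in all): NO2 cis; NO2 trans.
Each arrangement has an internal mirror plane or centre of symmetry, so none is chiral.

0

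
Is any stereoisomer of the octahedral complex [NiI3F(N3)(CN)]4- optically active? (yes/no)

yes

The six octahedral sites form three mutually perpendicular trans pairs.
The distinct arrangements are (4 in all): I mer (3 arrangements); I fac (chiral).
One of these lacks any improper symmetry element and so occurs as an enantiomeric pair, giving 4 + 1 = 5 stereoisomers in total.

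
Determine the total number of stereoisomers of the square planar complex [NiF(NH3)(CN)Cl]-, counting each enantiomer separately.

A square has two trans pairs of vertices; adjacent vertices are cis.
Working through the distinct placements yields 3 geometric isomers: (CN/F trans, Cl/NH3 trans); (CN/NH3 trans, Cl/F trans); (CN/Cl trans, F/NH3 trans).
Each arrangement has an internal mirror plane or centre of symmetry, so none is chiral.

3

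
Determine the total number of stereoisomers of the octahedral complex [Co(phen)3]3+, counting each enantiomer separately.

An octahedron has six vertices in three trans pairs; every non-trans pair is cis.
Each phen is bidentate and must span two cis positions.
Only one geometric arrangement is possible; it has no improper symmetry element, so it exists as a pair of enantiomers (2 stereoisomers).

2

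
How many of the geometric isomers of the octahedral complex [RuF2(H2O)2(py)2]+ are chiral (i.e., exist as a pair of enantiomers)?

The six octahedral sites form three mutually perpendicular trans pairs.
Working through the distinct placements yields 5 geometric isomers: F trans, H2O trans, py trans; F trans, H2O cis, py cis; F cis, H2O cis, py trans; F cis, H2O cis, py cis (chiral); F cis, H2O trans, py cis.
One of these lacks any improper symmetry element and so occurs as an enantiomeric pair, giving 5 + 1 = 6 stereoisomers in total.

1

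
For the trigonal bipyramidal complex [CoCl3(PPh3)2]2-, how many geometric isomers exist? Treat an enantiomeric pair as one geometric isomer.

In a trigonal bipyramid the two axial positions differ from the three equatorial ones.
The distinct arrangements are (3 in all): PPh3 both equatorial; PPh3 one axial, one equatorial; PPh3 both axial.

3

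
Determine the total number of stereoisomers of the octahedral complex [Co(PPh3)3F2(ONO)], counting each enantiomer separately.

In an octahedral complex each vertex has one trans partner and four cis neighbours.
The distinct arrangements are (3 in all): PPh3 mer, F trans; PPh3 mer, F cis; PPh3 fac, F cis.
Each arrangement has an internal mirror plane or centre of symmetry, so none is chiral.

3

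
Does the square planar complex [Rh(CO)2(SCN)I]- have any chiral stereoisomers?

In a square planar complex each vertex has one trans partner and two cis neighbours.
Systematic placement gives 2 geometric isomers: CO cis; CO trans.
Each arrangement has an internal mirror plane or centre of symmetry, so none is chiral.

no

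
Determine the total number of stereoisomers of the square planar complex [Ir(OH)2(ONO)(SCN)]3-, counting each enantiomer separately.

A square has two trans pairs of vertices; adjacent vertices are cis.
The distinct arrangements are (2 in all): OH cis; OH trans.
Each arrangement has an internal mirror plane or centre of symmetry, so none is chiral.

2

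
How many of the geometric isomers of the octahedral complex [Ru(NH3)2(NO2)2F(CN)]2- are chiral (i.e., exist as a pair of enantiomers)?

An octahedron has six vertices in three trans pairs; every non-trans pair is cis.
Systematic placement gives 6 geometric isomers: NH3 trans, NO2 trans; NH3 cis, NO2 cis (3 arrangements, 2 chiral); NH3 cis, NO2 trans; NH3 trans, NO2 cis.
Of these, 2 lack any improper symmetry element and so occur as enantiomeric pairs, giving 6 + 2 = 8 stereoisomers in total.

2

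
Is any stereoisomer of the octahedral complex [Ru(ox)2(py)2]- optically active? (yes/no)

Each ox is bidentate and must span two cis positions.
There are 2 geometric isomers: py trans; py cis (chiral).
One of these lacks any improper symmetry element and so occurs as an enantiomeric pair, giving 2 + 1 = 3 stereoisomers in total.

yes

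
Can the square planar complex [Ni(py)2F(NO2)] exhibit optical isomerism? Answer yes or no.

The distinct arrangements are (2 in all): py cis; py trans.
Each arrangement has an internal mirror plane or centre of symmetry, so none is chiral.

no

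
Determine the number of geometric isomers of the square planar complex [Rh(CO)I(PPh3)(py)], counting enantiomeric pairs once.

The distinct arrangements are (3 in all): (CO/PPh3 trans, I/py trans); (CO/py trans, I/PPh3 trans); (CO/I trans, PPh3/py trans).

3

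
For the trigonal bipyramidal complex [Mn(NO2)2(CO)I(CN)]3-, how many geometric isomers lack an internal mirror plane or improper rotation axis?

3

In a trigonal bipyramid the two axial positions differ from the three equatorial ones.
Systematic enumeration (placing each ligand type in turn and discarding arrangements equivalent by rotation or reflection) gives 7 geometric isomers.
Of these, 3 lack any improper symmetry element and so occur as enantiomeric pairs, giving 7 + 3 = 10 stereoisomers in total.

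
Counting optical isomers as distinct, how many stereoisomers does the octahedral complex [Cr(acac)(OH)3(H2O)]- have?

The six octahedral sites form three mutually perpendicular trans pairs.
Each acac is bidentate and must span two cis positions.
The distinct arrangements are (2 in all): OH fac; OH mer.
Each arrangement has an internal mirror plane or centre of symmetry, so none is chiral.

2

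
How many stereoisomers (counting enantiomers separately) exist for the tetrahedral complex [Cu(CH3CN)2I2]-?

Only one geometric arrangement is possible.

1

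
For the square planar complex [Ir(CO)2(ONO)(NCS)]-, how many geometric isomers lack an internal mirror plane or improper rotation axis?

In a square planar complex each vertex has one trans partner and two cis neighbours.
Systematic placement gives 2 geometric isomers: CO cis; CO trans.
Each arrangement has an internal mirror plane or centre of symmetry, so none is chiral.

0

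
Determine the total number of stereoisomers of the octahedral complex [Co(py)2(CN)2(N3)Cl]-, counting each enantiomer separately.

In an octahedral complex each vertex has one trans partner and four cis neighbours.
Working through the distinct placements yields 6 geometric isomers: py trans, CN trans; py cis, CN trans; py trans, CN cis; py cis, CN cis (3 arrangements, 2 chiral).
Of these, 2 lack any improper symmetry element and so occur as enantiomeric pairs, giving 6 + 2 = 8 stereoisomers in total.

8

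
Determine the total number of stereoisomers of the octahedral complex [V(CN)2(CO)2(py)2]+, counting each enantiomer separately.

An octahedron has six vertices in three trans pairs; every non-trans pair is cis.
Systematic placement gives 5 geometric isomers: CN trans, CO trans, py trans; CN trans, CO cis, py cis; CN cis, CO cis, py trans; CN cis, CO cis, py cis (chiral); CN cis, CO trans, py cis.
One of these lacks any improper symmetry element and so occurs as an enantiomeric pair, giving 5 + 1 = 6 stereoisomers in total.

6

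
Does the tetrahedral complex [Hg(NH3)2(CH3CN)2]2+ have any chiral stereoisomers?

no

Only one geometric arrangement is possible.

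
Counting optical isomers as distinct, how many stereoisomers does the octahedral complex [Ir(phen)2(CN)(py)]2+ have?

The six octahedral sites form three mutually perpendicular trans pairs.
Each phen is bidentate and must span two cis positions.
The distinct arrangements are (2 in all): CN and py mutually cis (chiral); CN and py mutually trans.
One of these lacks any improper symmetry element and so occurs as an enantiomeric pair, giving 2 + 1 = 3 stereoisomers in total.

3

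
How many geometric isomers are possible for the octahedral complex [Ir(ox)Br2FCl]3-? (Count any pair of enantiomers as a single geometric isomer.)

Each ox is bidentate and must span two cis positions.
Systematic placement gives 4 geometric isomers: Br trans; Br cis (3 arrangements, 2 chiral).

4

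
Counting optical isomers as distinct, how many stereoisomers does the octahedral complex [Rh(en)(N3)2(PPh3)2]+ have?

4

The six octahedral sites form three mutually perpendicular trans pairs.
Each en is bidentate and must span two cis positions.
The distinct arrangements are (3 in all): N3 trans, PPh3 cis; N3 cis, PPh3 cis (chiral); N3 cis, PPh3 trans.
One of these lacks any improper symmetry element and so occurs as an enantiomeric pair, giving 3 + 1 = 4 stereoisomers in total.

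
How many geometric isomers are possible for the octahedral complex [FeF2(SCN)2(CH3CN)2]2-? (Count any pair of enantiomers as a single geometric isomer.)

5

In an octahedral complex each vertex has one trans partner and four cis neighbours.
Working through the distinct placements yields 5 geometric isomers: F trans, SCN trans, CH3CN trans; F cis, SCN cis, CH3CN trans; F cis, SCN trans, CH3CN cis; F cis, SCN cis, CH3CN cis (chiral); F trans, SCN cis, CH3CN cis.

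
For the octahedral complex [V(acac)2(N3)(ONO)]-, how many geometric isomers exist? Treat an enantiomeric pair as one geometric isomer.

2

The six octahedral sites form three mutually perpendicular trans pairs.
Each acac is bidentate and must span two cis positions.
There are 2 geometric isomers: N3 and ONO mutually trans; N3 and ONO mutually cis (chiral).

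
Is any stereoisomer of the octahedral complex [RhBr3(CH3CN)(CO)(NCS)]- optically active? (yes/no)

The six octahedral sites form three mutually perpendicular trans pairs.
The distinct arrangements are (4 in all): Br mer (3 arrangements); Br fac (chiral).
One of these lacks any improper symmetry element and so occurs as an enantiomeric pair, giving 4 + 1 = 5 stereoisomers in total.

yes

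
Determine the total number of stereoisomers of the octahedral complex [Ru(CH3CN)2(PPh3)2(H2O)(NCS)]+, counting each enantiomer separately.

In an octahedral complex each vertex has one trans partner and four cis neighbours.
Working through the distinct placements yields 6 geometric isomers: CH3CN trans, PPh3 trans; CH3CN trans, PPh3 cis; CH3CN cis, PPh3 trans; CH3CN cis, PPh3 cis (3 arrangements, 2 chiral).
Of these, 2 lack any improper symmetry element and so occur as enantiomeric pairs, giving 6 + 2 = 8 stereoisomers in total.

8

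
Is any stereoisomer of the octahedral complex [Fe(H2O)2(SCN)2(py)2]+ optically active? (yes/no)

An octahedron has six vertices in three trans pairs; every non-trans pair is cis.
Systematic placement gives 5 geometric isomers: H2O trans, SCN trans, py trans; H2O trans, SCN cis, py cis; H2O cis, SCN cis, py trans; H2O cis, SCN cis, py cis (chiral); H2O cis, SCN trans, py cis.
One of these lacks any improper symmetry element and so occurs as an enantiomeric pair, giving 5 + 1 = 6 stereoisomers in total.

yes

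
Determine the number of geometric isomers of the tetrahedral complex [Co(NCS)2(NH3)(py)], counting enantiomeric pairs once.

All four vertices of a tetrahedron are equivalent and mutually adjacent, so cis/trans isomerism cannot arise.
Only one geometric arrangement is possible.

1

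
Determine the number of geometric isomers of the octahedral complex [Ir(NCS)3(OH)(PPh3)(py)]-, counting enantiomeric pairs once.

In an octahedral complex each vertex has one trans partner and four cis neighbours.
Working through the distinct placements yields 4 geometric isomers: NCS mer (3 arrangements); NCS fac (chiral).

4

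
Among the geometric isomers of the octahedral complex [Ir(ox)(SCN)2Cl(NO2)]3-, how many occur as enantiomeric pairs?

An octahedron has six vertices in three trans pairs; every non-trans pair is cis.
Each ox is bidentate and must span two cis positions.
The distinct arrangements are (4 in all): SCN cis (3 arrangements, 2 chiral); SCN trans.
Of these, 2 lack any improper symmetry element and so occur as enantiomeric pairs, giving 4 + 2 = 6 stereoisomers in total.

2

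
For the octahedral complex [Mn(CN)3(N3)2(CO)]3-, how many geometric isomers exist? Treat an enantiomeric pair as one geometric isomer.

The six octahedral sites form three mutually perpendicular trans pairs.
Working through the distinct placements yields 3 geometric isomers: CN mer, N3 trans; CN mer, N3 cis; CN fac, N3 cis.

3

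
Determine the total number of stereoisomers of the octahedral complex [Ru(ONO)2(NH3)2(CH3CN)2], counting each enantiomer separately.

In an octahedral complex each vertex has one trans partner and four cis neighbours.
There are 5 geometric isomers: ONO trans, NH3 trans, CH3CN trans; ONO cis, NH3 cis, CH3CN trans; ONO trans, NH3 cis, CH3CN cis; ONO cis, NH3 cis, CH3CN cis (chiral); ONO cis, NH3 trans, CH3CN cis.
One of these lacks any improper symmetry element and so occurs as an enantiomeric pair, giving 5 + 1 = 6 stereoisomers in total.

6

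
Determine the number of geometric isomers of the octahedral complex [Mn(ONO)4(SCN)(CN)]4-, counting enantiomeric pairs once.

An octahedron has six vertices in three trans pairs; every non-trans pair is cis.
Working through the distinct placements yields 2 geometric isomers: SCN and CN mutually cis; SCN and CN mutually trans.

2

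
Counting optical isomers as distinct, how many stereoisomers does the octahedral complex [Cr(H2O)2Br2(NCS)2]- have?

6

The six octahedral sites form three mutually perpendicular trans pairs.
Working through the distinct placements yields 5 geometric isomers: H2O trans, Br trans, NCS trans; H2O cis, Br trans, NCS cis; H2O cis, Br cis, NCS trans; H2O cis, Br cis, NCS cis (chiral); H2O trans, Br cis, NCS cis.
One of these lacks any improper symmetry element and so occurs as an enantiomeric pair, giving 5 + 1 = 6 stereoisomers in total.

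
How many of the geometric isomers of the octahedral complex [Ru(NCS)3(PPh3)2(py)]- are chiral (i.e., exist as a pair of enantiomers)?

0

In an octahedral complex each vertex has one trans partner and four cis neighbours.
There are 3 geometric isomers: NCS mer, PPh3 cis; NCS mer, PPh3 trans; NCS fac, PPh3 cis.
Each arrangement has an internal mirror plane or centre of symmetry, so none is chiral.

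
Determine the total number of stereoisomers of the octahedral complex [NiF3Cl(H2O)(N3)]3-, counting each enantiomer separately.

5

An octahedron has six vertices in three trans pairs; every non-trans pair is cis.
The distinct arrangements are (4 in all): F mer (3 arrangements); F fac (chiral).
One of these lacks any improper symmetry element and so occurs as an enantiomeric pair, giving 4 + 1 = 5 stereoisomers in total.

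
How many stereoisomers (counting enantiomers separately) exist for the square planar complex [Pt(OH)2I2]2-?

The distinct arrangements are (2 in all): OH cis; OH trans.
Each arrangement has an internal mirror plane or centre of symmetry, so none is chiral.

2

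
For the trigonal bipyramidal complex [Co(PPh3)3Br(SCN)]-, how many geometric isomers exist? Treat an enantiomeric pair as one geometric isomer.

A trigonal bipyramid has two axial and three equatorial sites, which are chemically inequivalent.
The distinct arrangements are (4 in all): Br axial, SCN equatorial; Br axial, SCN axial; Br equatorial, SCN equatorial; Br equatorial, SCN axial.

4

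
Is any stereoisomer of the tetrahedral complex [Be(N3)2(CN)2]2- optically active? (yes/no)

All four vertices of a tetrahedron are equivalent and mutually adjacent, so cis/trans isomerism cannot arise.
Only one geometric arrangement is possible.

no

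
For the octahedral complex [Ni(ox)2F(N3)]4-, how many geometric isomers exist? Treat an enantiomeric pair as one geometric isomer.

In an octahedral complex each vertex has one trans partner and four cis neighbours.
Each ox is bidentate and must span two cis positions.
Working through the distinct placements yields 2 geometric isomers: F and N3 mutually trans; F and N3 mutually cis (chiral).

2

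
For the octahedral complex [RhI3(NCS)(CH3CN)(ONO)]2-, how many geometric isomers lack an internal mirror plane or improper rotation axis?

The distinct arrangements are (4 in all): I mer (3 arrangements); I fac (chiral).
One of these lacks any improper symmetry element and so occurs as an enantiomeric pair, giving 4 + 1 = 5 stereoisomers in total.

1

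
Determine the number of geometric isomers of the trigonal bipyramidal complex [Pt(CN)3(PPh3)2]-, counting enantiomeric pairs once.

3

A trigonal bipyramid has two axial and three equatorial sites, which are chemically inequivalent.
The distinct arrangements are (3 in all): PPh3 both equatorial; PPh3 one axial, one equatorial; PPh3 both axial.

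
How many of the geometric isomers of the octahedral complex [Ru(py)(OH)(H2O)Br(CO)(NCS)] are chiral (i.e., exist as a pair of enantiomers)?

The six octahedral sites form three mutually perpendicular trans pairs.
Placing the ligands in turn and identifying arrangements related by rotation or reflection leaves 15 distinct geometric isomers.
Of these, 15 lack any improper symmetry element and so occur as enantiomeric pairs, giving 15 + 15 = 30 stereoisomers in total.

15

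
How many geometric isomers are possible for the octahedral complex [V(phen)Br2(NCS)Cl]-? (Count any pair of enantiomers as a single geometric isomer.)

In an octahedral complex each vertex has one trans partner and four cis neighbours.
Each phen is bidentate and must span two cis positions.
The distinct arrangements are (4 in all): Br trans; Br cis (3 arrangements, 2 chiral).

4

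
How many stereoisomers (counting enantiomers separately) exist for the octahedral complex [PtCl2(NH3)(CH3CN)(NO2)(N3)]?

15

The six octahedral sites form three mutually perpendicular trans pairs.
Systematic enumeration (placing each ligand type in turn and discarding arrangements equivalent by rotation or reflection) gives 9 geometric isomers.
Of these, 6 lack any improper symmetry element and so occur as enantiomeric pairs, giving 9 + 6 = 15 stereoisomers in total.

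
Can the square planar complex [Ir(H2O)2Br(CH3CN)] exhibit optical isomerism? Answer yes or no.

A square has two trans pairs of vertices; adjacent vertices are cis.
The distinct arrangements are (2 in all): H2O cis; H2O trans.
Each arrangement has an internal mirror plane or centre of symmetry, so none is chiral.

no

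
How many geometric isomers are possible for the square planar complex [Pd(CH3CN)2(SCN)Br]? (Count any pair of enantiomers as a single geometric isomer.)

There are 2 geometric isomers: CH3CN cis; CH3CN trans.

2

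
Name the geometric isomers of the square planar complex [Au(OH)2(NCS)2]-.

cis and trans

Systematic placement gives 2 geometric isomers: OH cis; OH trans.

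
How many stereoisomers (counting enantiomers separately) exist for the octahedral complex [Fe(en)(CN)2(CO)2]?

Each en is bidentate and must span two cis positions.
There are 3 geometric isomers: CN trans, CO cis; CN cis, CO cis (chiral); CN cis, CO trans.
One of these lacks any improper symmetry element and so occurs as an enantiomeric pair, giving 3 + 1 = 4 stereoisomers in total.

4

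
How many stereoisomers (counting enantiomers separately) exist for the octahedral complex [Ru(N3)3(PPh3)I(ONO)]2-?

5

The six octahedral sites form three mutually perpendicular trans pairs.
Systematic placement gives 4 geometric isomers: N3 mer (3 arrangements); N3 fac (chiral).
One of these lacks any improper symmetry element and so occurs as an enantiomeric pair, giving 4 + 1 = 5 stereoisomers in total.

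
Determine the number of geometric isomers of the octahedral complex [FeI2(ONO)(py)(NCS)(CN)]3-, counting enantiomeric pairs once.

9

In an octahedral complex each vertex has one trans partner and four cis neighbours.
Placing the ligands in turn and identifying arrangements related by rotation or reflection leaves 9 distinct geometric isomers.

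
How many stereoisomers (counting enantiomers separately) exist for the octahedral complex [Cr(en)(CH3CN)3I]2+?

2

An octahedron has six vertices in three trans pairs; every non-trans pair is cis.
Each en is bidentate and must span two cis positions.
Systematic placement gives 2 geometric isomers: CH3CN mer; CH3CN fac.
Each arrangement has an internal mirror plane or centre of symmetry, so none is chiral.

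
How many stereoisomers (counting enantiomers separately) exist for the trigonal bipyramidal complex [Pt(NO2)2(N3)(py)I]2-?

In a trigonal bipyramid the two axial positions differ from the three equatorial ones.
Placing the ligands in turn and identifying arrangements related by rotation or reflection leaves 7 distinct geometric isomers.
Of these, 3 lack any improper symmetry element and so occur as enantiomeric pairs, giving 7 + 3 = 10 stereoisomers in total.

10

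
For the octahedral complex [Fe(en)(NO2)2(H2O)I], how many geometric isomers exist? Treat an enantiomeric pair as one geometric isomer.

4

An octahedron has six vertices in three trans pairs; every non-trans pair is cis.
Each en is bidentate and must span two cis positions.
Systematic placement gives 4 geometric isomers: NO2 cis (3 arrangements, 2 chiral); NO2 trans.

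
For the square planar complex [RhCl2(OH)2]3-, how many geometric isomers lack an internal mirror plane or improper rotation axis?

0

In a square planar complex each vertex has one trans partner and two cis neighbours.
The distinct arrangements are (2 in all): Cl cis; Cl trans.
Each arrangement has an internal mirror plane or centre of symmetry, so none is chiral.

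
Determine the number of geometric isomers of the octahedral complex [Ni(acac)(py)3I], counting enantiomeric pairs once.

The six octahedral sites form three mutually perpendicular trans pairs.
Each acac is bidentate and must span two cis positions.
Working through the distinct placements yields 2 geometric isomers: py mer; py fac.

2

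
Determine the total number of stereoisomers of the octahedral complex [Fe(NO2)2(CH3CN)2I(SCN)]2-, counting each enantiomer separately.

In an octahedral complex each vertex has one trans partner and four cis neighbours.
Working through the distinct placements yields 6 geometric isomers: NO2 cis, CH3CN trans; NO2 trans, CH3CN trans; NO2 cis, CH3CN cis (3 arrangements, 2 chiral); NO2 trans, CH3CN cis.
Of these, 2 lack any improper symmetry element and so occur as enantiomeric pairs, giving 6 + 2 = 8 stereoisomers in total.

8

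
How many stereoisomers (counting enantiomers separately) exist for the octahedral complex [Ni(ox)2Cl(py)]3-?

The six octahedral sites form three mutually perpendicular trans pairs.
Each ox is bidentate and must span two cis positions.
There are 2 geometric isomers: Cl and py mutually cis (chiral); Cl and py mutually trans.
One of these lacks any improper symmetry element and so occurs as an enantiomeric pair, giving 2 + 1 = 3 stereoisomers in total.

3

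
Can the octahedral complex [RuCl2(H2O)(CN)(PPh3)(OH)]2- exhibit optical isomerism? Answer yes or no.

An octahedron has six vertices in three trans pairs; every non-trans pair is cis.
Systematic enumeration (placing each ligand type in turn and discarding arrangements equivalent by rotation or reflection) gives 9 geometric isomers.
Of these, 6 lack any improper symmetry element and so occur as enantiomeric pairs, giving 9 + 6 = 15 stereoisomers in total.

yes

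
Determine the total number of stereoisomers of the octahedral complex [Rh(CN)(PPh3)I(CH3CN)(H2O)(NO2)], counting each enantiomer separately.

30

Systematic enumeration (placing each ligand type in turn and discarding arrangements equivalent by rotation or reflection) gives 15 geometric isomers.
Of these, 15 lack any improper symmetry element and so occur as enantiomeric pairs, giving 15 + 15 = 30 stereoisomers in total.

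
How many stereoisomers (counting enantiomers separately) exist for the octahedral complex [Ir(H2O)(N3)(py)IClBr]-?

In an octahedral complex each vertex has one trans partner and four cis neighbours.
Systematic enumeration (placing each ligand type in turn and discarding arrangements equivalent by rotation or reflection) gives 15 geometric isomers.
Of these, 15 lack any improper symmetry element and so occur as enantiomeric pairs, giving 15 + 15 = 30 stereoisomers in total.

30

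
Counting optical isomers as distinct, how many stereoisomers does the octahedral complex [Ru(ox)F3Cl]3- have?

2

Each ox is bidentate and must span two cis positions.
There are 2 geometric isomers: F fac; F mer.
Each arrangement has an internal mirror plane or centre of symmetry, so none is chiral.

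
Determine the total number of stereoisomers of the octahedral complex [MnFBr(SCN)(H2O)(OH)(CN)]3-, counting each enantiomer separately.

30

The six octahedral sites form three mutually perpendicular trans pairs.
Placing the ligands in turn and identifying arrangements related by rotation or reflection leaves 15 distinct geometric isomers.
Of these, 15 lack any improper symmetry element and so occur as enantiomeric pairs, giving 15 + 15 = 30 stereoisomers in total.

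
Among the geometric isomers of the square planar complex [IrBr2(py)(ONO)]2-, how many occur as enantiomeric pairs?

The distinct arrangements are (2 in all): Br cis; Br trans.
Each arrangement has an internal mirror plane or centre of symmetry, so none is chiral.

0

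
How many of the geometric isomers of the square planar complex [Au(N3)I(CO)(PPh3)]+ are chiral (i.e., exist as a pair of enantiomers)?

In a square planar complex each vertex has one trans partner and two cis neighbours.
The distinct arrangements are (3 in all): (CO/N3 trans, I/PPh3 trans); (CO/PPh3 trans, I/N3 trans); (CO/I trans, N3/PPh3 trans).
Each arrangement has an internal mirror plane or centre of symmetry, so none is chiral.

0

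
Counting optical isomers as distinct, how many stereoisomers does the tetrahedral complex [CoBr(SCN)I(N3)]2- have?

2

In a tetrahedral complex all four positions are equivalent and every pair of ligands is adjacent — there is no cis/trans distinction.
Only one geometric arrangement is possible; it has no improper symmetry element, so it exists as a pair of enantiomers (2 stereoisomers).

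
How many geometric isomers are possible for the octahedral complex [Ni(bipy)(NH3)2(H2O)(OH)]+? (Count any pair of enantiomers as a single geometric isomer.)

An octahedron has six vertices in three trans pairs; every non-trans pair is cis.
Each bipy is bidentate and must span two cis positions.
There are 4 geometric isomers: NH3 cis (3 arrangements, 2 chiral); NH3 trans.

4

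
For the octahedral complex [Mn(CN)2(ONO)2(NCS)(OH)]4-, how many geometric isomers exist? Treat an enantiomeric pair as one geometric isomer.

Working through the distinct placements yields 6 geometric isomers: CN trans, ONO trans; CN trans, ONO cis; CN cis, ONO trans; CN cis, ONO cis (3 arrangements, 2 chiral).

6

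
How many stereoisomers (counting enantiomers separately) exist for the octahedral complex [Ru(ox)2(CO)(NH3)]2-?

3

An octahedron has six vertices in three trans pairs; every non-trans pair is cis.
Each ox is bidentate and must span two cis positions.
There are 2 geometric isomers: CO and NH3 mutually trans; CO and NH3 mutually cis (chiral).
One of these lacks any improper symmetry element and so occurs as an enantiomeric pair, giving 2 + 1 = 3 stereoisomers in total.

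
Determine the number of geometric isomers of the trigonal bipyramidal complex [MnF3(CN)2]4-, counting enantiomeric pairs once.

3

A trigonal bipyramid has two axial and three equatorial sites, which are chemically inequivalent.
Working through the distinct placements yields 3 geometric isomers: CN both axial; CN one axial, one equatorial; CN both equatorial.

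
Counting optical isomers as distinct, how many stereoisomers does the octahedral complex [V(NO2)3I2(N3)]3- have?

In an octahedral complex each vertex has one trans partner and four cis neighbours.
There are 3 geometric isomers: NO2 mer, I trans; NO2 mer, I cis; NO2 fac, I cis.
Each arrangement has an internal mirror plane or centre of symmetry, so none is chiral.

3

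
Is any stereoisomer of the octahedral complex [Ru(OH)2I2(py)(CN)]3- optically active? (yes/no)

The six octahedral sites form three mutually perpendicular trans pairs.
Working through the distinct placements yields 6 geometric isomers: OH cis, I cis (3 arrangements, 2 chiral); OH trans, I cis; OH cis, I trans; OH trans, I trans.
Of these, 2 lack any improper symmetry element and so occur as enantiomeric pairs, giving 6 + 2 = 8 stereoisomers in total.

yes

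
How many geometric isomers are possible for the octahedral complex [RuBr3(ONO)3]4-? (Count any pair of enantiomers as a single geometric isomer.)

2

In an octahedral complex each vertex has one trans partner and four cis neighbours.
Systematic placement gives 2 geometric isomers: Br mer; Br fac.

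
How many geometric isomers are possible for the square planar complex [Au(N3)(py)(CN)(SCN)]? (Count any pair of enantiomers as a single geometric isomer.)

A square has two trans pairs of vertices; adjacent vertices are cis.
Working through the distinct placements yields 3 geometric isomers: (CN/SCN trans, N3/py trans); (CN/py trans, N3/SCN trans); (CN/N3 trans, SCN/py trans).

3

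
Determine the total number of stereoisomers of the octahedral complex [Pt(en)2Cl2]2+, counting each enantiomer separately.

An octahedron has six vertices in three trans pairs; every non-trans pair is cis.
Each en is bidentate and must span two cis positions.
Systematic placement gives 2 geometric isomers: Cl trans; Cl cis (chiral).
One of these lacks any improper symmetry element and so occurs as an enantiomeric pair, giving 2 + 1 = 3 stereoisomers in total.

3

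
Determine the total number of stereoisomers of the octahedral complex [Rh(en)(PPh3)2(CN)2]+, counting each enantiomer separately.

4

An octahedron has six vertices in three trans pairs; every non-trans pair is cis.
Each en is bidentate and must span two cis positions.
There are 3 geometric isomers: PPh3 cis, CN trans; PPh3 cis, CN cis (chiral); PPh3 trans, CN cis.
One of these lacks any improper symmetry element and so occurs as an enantiomeric pair, giving 3 + 1 = 4 stereoisomers in total.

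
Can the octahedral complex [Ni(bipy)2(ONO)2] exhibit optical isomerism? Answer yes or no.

An octahedron has six vertices in three trans pairs; every non-trans pair is cis.
Each bipy is bidentate and must span two cis positions.
The distinct arrangements are (2 in all): ONO trans; ONO cis (chiral).
One of these lacks any improper symmetry element and so occurs as an enantiomeric pair, giving 2 + 1 = 3 stereoisomers in total.

yes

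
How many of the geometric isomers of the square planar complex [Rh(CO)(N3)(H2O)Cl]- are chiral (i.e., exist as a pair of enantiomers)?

A square has two trans pairs of vertices; adjacent vertices are cis.
Systematic placement gives 3 geometric isomers: (CO/H2O trans, Cl/N3 trans); (CO/N3 trans, Cl/H2O trans); (CO/Cl trans, H2O/N3 trans).
Each arrangement has an internal mirror plane or centre of symmetry, so none is chiral.

0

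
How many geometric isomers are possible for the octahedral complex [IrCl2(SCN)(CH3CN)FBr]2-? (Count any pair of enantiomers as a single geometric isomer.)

In an octahedral complex each vertex has one trans partner and four cis neighbours.
Systematic enumeration (placing each ligand type in turn and discarding arrangements equivalent by rotation or reflection) gives 9 geometric isomers.

9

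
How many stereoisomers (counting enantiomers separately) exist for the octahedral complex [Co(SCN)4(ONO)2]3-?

2

In an octahedral complex each vertex has one trans partner and four cis neighbours.
The distinct arrangements are (2 in all): ONO trans; ONO cis.
Each arrangement has an internal mirror plane or centre of symmetry, so none is chiral.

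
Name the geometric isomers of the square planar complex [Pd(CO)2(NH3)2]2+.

The distinct arrangements are (2 in all): CO cis; CO trans.

cis and trans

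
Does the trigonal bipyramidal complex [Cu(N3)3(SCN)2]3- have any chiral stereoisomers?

no

In a trigonal bipyramid the two axial positions differ from the three equatorial ones.
There are 3 geometric isomers: SCN both equatorial; SCN one axial, one equatorial; SCN both axial.
Each arrangement has an internal mirror plane or centre of symmetry, so none is chiral.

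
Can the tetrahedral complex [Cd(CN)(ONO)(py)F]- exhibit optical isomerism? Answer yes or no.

In a tetrahedral complex all four positions are equivalent and every pair of ligands is adjacent — there is no cis/trans distinction.
Only one geometric arrangement is possible; it has no improper symmetry element, so it exists as a pair of enantiomers (2 stereoisomers).

yes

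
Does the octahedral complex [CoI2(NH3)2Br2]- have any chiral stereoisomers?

yes

In an octahedral complex each vertex has one trans partner and four cis neighbours.
Systematic placement gives 5 geometric isomers: I trans, NH3 trans, Br trans; I cis, NH3 cis, Br trans; I cis, NH3 trans, Br cis; I cis, NH3 cis, Br cis (chiral); I trans, NH3 cis, Br cis.
One of these lacks any improper symmetry element and so occurs as an enantiomeric pair, giving 5 + 1 = 6 stereoisomers in total.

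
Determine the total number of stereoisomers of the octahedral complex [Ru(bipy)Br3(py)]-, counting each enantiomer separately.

2

In an octahedral complex each vertex has one trans partner and four cis neighbours.
Each bipy is bidentate and must span two cis positions.
There are 2 geometric isomers: Br mer; Br fac.
Each arrangement has an internal mirror plane or centre of symmetry, so none is chiral.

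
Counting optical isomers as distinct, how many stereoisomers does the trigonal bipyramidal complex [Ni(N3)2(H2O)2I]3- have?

6

A trigonal bipyramid has two axial and three equatorial sites, which are chemically inequivalent.
Systematic enumeration (placing each ligand type in turn and discarding arrangements equivalent by rotation or reflection) gives 5 geometric isomers.
One of these lacks any improper symmetry element and so occurs as an enantiomeric pair, giving 5 + 1 = 6 stereoisomers in total.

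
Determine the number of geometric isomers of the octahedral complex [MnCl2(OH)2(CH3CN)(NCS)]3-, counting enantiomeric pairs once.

The six octahedral sites form three mutually perpendicular trans pairs.
Working through the distinct placements yields 6 geometric isomers: Cl cis, OH trans; Cl cis, OH cis (3 arrangements, 2 chiral); Cl trans, OH trans; Cl trans, OH cis.

6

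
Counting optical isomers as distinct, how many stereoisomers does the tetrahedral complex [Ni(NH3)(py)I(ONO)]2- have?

2

All four vertices of a tetrahedron are equivalent and mutually adjacent, so cis/trans isomerism cannot arise.
Only one geometric arrangement is possible; it has no improper symmetry element, so it exists as a pair of enantiomers (2 stereoisomers).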